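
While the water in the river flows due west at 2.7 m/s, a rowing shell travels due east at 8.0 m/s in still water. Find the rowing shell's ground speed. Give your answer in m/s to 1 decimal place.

5.3 m/s

Taking east as x and north as y: velocity relative to the water = (8.000, 0.000) m/s; the water relative to ground = (-2.700, 0.000) m/s.
Velocity relative to ground = (8.000, 0.000) + (-2.700, 0.000) = (5.300, 0.000) m/s.
Speed = |(5.300, 0.000)| = 5.300 m/s.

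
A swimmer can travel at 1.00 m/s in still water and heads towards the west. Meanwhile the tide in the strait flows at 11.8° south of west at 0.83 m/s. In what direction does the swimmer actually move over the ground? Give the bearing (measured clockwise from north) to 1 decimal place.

264.7°

Taking east as x and north as y: velocity relative to the water = (-1.000, 0.000) m/s; the water relative to ground = (-0.812, -0.170) m/s.
Velocity relative to ground = (-1.000, 0.000) + (-0.812, -0.170) = (-1.812, -0.170) m/s.
Bearing = atan2(-1.81, -0.17) = 264.65° clockwise from north.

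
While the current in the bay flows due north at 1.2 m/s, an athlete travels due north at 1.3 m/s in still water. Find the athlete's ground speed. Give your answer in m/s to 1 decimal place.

2.5 m/s

Taking east as x and north as y: velocity relative to the water = (0.000, 1.300) m/s; the water relative to ground = (0.000, 1.200) m/s.
Velocity relative to ground = (0.000, 1.300) + (0.000, 1.200) = (0.000, 2.500) m/s.
Speed = |(0.000, 2.500)| = 2.500 m/s.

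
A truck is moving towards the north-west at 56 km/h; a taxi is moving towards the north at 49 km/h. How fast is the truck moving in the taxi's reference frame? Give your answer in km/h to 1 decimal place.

Taking east as x and north as y: truck velocity = (-39.598, 39.598) km/h; taxi velocity = (0.000, 49.000) km/h.
Velocity of truck relative to taxi = (-39.598, 39.598) − (0.000, 49.000) = (-39.598, -9.402) km/h.
Magnitude = |(-39.598, -9.402)| = 40.699 km/h.

40.7 km/h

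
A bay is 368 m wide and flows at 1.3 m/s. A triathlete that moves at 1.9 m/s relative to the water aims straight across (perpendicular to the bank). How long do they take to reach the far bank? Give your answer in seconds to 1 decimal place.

193.7 s

The component of the triathlete's velocity perpendicular to the bank is 1.9 m/s.
Only the cross-stream component determines the crossing time; the current contributes nothing perpendicular to the bank.
Time = 368 / 1.900 = 193.684 s.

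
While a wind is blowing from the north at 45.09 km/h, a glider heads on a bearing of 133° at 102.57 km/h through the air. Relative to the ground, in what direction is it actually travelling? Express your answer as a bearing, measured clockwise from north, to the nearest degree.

147°

Taking east as x and north as y: velocity relative to the air = (75.015, -69.953) km/h; the air relative to ground = (0.000, -45.090) km/h.
Velocity relative to ground = (75.015, -69.953) + (0.000, -45.090) = (75.015, -115.043) km/h.
Bearing = atan2(75.01, -115.04) = 146.89° clockwise from north.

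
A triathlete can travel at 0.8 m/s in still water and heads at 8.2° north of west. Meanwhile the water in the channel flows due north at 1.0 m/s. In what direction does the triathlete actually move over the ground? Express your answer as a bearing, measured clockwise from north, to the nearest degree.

Taking east as x and north as y: velocity relative to the water = (-0.792, 0.114) m/s; the water relative to ground = (0.000, 1.000) m/s.
Velocity relative to ground = (-0.792, 0.114) + (0.000, 1.000) = (-0.792, 1.114) m/s.
Bearing = atan2(-0.79, 1.11) = 324.60° clockwise from north.

325°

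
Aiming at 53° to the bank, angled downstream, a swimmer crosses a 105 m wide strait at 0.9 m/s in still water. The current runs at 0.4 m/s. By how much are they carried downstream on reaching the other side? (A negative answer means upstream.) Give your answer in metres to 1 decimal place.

137.6 m

Perpendicular speed = 0.719 m/s; crossing time = 105 / 0.719 = 146.082 s.
Net downstream speed = 0.942 m/s.
Drift = 0.942 × 146.082 = 137.556 m (downstream).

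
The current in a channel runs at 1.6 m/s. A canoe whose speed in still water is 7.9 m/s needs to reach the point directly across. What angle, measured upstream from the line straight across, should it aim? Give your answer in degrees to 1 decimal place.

11.7°

To cancel the current, the upstream component of the canoe's velocity must equal the flow: 7.9 sin θ = 1.6.
sin θ = 1.6 / 7.9 = 0.2025.
θ = arcsin(0.2025) = 11.685°.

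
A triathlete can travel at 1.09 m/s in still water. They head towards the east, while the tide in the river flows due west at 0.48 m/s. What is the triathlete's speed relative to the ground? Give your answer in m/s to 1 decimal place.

Taking east as x and north as y: velocity relative to the water = (1.090, 0.000) m/s; the water relative to ground = (-0.480, 0.000) m/s.
Velocity relative to ground = (1.090, 0.000) + (-0.480, 0.000) = (0.610, 0.000) m/s.
Speed = |(0.610, 0.000)| = 0.610 m/s.

0.6 m/s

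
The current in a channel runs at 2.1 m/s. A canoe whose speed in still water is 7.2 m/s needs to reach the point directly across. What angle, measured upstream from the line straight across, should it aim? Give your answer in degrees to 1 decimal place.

To cancel the current, the upstream component of the canoe's velocity must equal the flow: 7.2 sin θ = 2.1.
sin θ = 2.1 / 7.2 = 0.2917.
θ = arcsin(0.2917) = 16.958°.

17.0°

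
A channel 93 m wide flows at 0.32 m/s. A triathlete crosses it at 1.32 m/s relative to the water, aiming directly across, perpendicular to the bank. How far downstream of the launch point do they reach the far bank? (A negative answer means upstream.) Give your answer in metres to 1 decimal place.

Perpendicular speed = 1.320 m/s; crossing time = 93 / 1.320 = 70.455 s.
Net downstream speed = 0.320 m/s.
Drift = 0.320 × 70.455 = 22.545 m (downstream).

22.5 m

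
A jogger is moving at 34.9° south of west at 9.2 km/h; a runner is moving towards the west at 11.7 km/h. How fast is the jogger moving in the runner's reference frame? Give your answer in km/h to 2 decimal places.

6.71 km/h

Taking east as x and north as y: jogger velocity = (-7.545, -5.264) km/h; runner velocity = (-11.700, 0.000) km/h.
Velocity of jogger relative to runner = (-7.545, -5.264) − (-11.700, 0.000) = (4.155, -5.264) km/h.
Magnitude = |(4.155, -5.264)| = 6.706 km/h.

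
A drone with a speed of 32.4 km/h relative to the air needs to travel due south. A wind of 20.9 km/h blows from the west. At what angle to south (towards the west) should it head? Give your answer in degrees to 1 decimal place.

The wind pushes perpendicular to the desired track; the heading must have a component into the wind equal to 20.9 km/h: 32.4 sin θ = 20.9.
sin θ = 0.6451, so θ = 40.170°.

40.2°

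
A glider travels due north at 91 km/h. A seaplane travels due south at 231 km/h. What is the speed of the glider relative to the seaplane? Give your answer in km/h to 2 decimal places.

322.00 km/h

Taking east as x and north as y: glider velocity = (0.000, 91.000) km/h; seaplane velocity = (0.000, -231.000) km/h.
Velocity of glider relative to seaplane = (0.000, 91.000) − (0.000, -231.000) = (0.000, 322.000) km/h.
Magnitude = |(0.000, 322.000)| = 322.000 km/h.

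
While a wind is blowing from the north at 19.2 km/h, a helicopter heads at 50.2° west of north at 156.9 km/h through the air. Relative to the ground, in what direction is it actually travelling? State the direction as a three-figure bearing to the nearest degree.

Taking east as x and north as y: velocity relative to the air = (-120.544, 100.433) km/h; the air relative to ground = (0.000, -19.200) km/h.
Velocity relative to ground = (-120.544, 100.433) + (0.000, -19.200) = (-120.544, 81.233) km/h.
Bearing = atan2(-120.54, 81.23) = 303.98° clockwise from north.

304°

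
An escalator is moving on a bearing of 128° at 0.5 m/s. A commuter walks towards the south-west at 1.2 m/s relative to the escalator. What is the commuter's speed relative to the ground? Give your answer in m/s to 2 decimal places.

Taking east as x and north as y: escalator velocity = (0.394, -0.308) m/s; commuter velocity relative to escalator = (-0.849, -0.849) m/s.
Velocity relative to ground = (0.394, -0.308) + (-0.849, -0.849) = (-0.455, -1.156) m/s.
Speed = |(-0.455, -1.156)| = 1.242 m/s.

1.24 m/s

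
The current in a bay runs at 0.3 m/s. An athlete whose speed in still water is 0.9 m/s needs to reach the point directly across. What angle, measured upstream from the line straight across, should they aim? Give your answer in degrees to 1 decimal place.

19.5°

To cancel the current, the upstream component of the athlete's velocity must equal the flow: 0.9 sin θ = 0.3.
sin θ = 0.3 / 0.9 = 0.3333.
θ = arcsin(0.3333) = 19.471°.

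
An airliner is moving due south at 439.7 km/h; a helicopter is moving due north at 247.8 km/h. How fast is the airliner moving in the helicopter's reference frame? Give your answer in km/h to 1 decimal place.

Taking east as x and north as y: airliner velocity = (0.000, -439.700) km/h; helicopter velocity = (0.000, 247.800) km/h.
Velocity of airliner relative to helicopter = (0.000, -439.700) − (0.000, 247.800) = (0.000, -687.500) km/h.
Magnitude = |(0.000, -687.500)| = 687.500 km/h.

687.5 km/h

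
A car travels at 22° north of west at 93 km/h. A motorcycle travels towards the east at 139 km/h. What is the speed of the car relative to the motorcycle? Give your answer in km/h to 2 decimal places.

Taking east as x and north as y: car velocity = (-86.228, 34.838) km/h; motorcycle velocity = (139.000, 0.000) km/h.
Velocity of car relative to motorcycle = (-86.228, 34.838) − (139.000, 0.000) = (-225.228, 34.838) km/h.
Magnitude = |(-225.228, 34.838)| = 227.907 km/h.

227.91 km/h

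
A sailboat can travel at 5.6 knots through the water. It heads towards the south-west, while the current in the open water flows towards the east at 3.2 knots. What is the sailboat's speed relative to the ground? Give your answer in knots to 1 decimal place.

4.0 knots

Taking east as x and north as y: velocity relative to the water = (-3.960, -3.960) knots; the water relative to ground = (3.200, 0.000) knots.
Velocity relative to ground = (-3.960, -3.960) + (3.200, 0.000) = (-0.760, -3.960) knots.
Speed = |(-0.760, -3.960)| = 4.032 knots.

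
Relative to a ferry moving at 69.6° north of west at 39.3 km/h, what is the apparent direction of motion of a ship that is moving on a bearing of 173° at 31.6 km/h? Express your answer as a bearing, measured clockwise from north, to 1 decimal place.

Taking east as x and north as y: ship velocity = (3.851, -31.364) km/h; ferry velocity = (-13.699, 36.835) km/h.
Velocity of ship relative to ferry = (3.851, -31.364) − (-13.699, 36.835) = (17.550, -68.200) km/h.
Bearing = atan2(17.55, -68.20) = 165.57° clockwise from north.

165.6°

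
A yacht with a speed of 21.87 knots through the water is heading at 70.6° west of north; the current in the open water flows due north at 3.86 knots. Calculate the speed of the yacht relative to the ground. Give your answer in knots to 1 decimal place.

Taking east as x and north as y: velocity relative to the water = (-20.628, 7.264) knots; the water relative to ground = (0.000, 3.860) knots.
Velocity relative to ground = (-20.628, 7.264) + (0.000, 3.860) = (-20.628, 11.124) knots.
Speed = |(-20.628, 11.124)| = 23.437 knots.

23.4 knots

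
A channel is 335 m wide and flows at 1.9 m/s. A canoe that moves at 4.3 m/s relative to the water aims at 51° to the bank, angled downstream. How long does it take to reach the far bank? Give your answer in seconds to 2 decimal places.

100.25 s

The component of the canoe's velocity perpendicular to the bank is 4.3 × sin 51° = 3.342 m/s.
Only the cross-stream component determines the crossing time; the current contributes nothing perpendicular to the bank.
Time = 335 / 3.342 = 100.248 s.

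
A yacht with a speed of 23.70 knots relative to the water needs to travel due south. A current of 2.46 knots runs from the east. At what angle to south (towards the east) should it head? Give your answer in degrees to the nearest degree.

6°

The current pushes perpendicular to the desired track; the heading must have a component into the current equal to 2.46 knots: 23.70 sin θ = 2.46.
sin θ = 0.1038, so θ = 5.958°.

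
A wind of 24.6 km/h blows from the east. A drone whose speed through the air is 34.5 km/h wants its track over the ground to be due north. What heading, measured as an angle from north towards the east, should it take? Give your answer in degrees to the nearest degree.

45°

The wind pushes perpendicular to the desired track; the heading must have a component into the wind equal to 24.6 km/h: 34.5 sin θ = 24.6.
sin θ = 0.7130, so θ = 45.483°.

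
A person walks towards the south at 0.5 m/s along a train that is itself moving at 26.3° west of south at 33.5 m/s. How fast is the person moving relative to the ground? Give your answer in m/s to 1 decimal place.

Taking east as x and north as y: train velocity = (-14.843, -30.032) m/s; person velocity relative to train = (0.000, -0.500) m/s.
Velocity relative to ground = (-14.843, -30.032) + (0.000, -0.500) = (-14.843, -30.532) m/s.
Speed = |(-14.843, -30.532)| = 33.949 m/s.

33.9 m/s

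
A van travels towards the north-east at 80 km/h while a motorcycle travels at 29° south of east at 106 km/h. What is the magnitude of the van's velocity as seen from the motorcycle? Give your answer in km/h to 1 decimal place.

Taking east as x and north as y: van velocity = (56.569, 56.569) km/h; motorcycle velocity = (92.710, -51.390) km/h.
Velocity of van relative to motorcycle = (56.569, 56.569) − (92.710, -51.390) = (-36.141, 107.958) km/h.
Magnitude = |(-36.141, 107.958)| = 113.847 km/h.

113.8 km/h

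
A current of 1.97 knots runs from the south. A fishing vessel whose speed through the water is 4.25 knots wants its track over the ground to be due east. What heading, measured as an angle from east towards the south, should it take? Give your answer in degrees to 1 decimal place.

27.6°

The current pushes perpendicular to the desired track; the heading must have a component into the current equal to 1.97 knots: 4.25 sin θ = 1.97.
sin θ = 0.4635, so θ = 27.615°.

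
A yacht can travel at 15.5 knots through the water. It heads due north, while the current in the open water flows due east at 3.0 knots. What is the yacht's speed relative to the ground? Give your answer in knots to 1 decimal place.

Taking east as x and north as y: velocity relative to the water = (0.000, 15.500) knots; the water relative to ground = (3.000, 0.000) knots.
Velocity relative to ground = (0.000, 15.500) + (3.000, 0.000) = (3.000, 15.500) knots.
Speed = |(3.000, 15.500)| = 15.788 knots.

15.8 knots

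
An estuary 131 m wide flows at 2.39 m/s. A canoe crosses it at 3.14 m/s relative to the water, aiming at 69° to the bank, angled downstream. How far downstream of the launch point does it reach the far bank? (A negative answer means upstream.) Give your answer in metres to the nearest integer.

Perpendicular speed = 2.931 m/s; crossing time = 131 / 2.931 = 44.688 s.
Net downstream speed = 3.515 m/s.
Drift = 3.515 × 44.688 = 157.090 m (downstream).

157 m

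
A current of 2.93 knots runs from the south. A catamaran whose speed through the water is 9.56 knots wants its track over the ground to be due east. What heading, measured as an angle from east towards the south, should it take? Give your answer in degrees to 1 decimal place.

The current pushes perpendicular to the desired track; the heading must have a component into the current equal to 2.93 knots: 9.56 sin θ = 2.93.
sin θ = 0.3065, so θ = 17.848°.

17.8°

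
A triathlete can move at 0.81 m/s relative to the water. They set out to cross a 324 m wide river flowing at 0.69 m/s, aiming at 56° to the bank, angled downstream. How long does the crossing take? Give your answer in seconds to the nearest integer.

The component of the triathlete's velocity perpendicular to the bank is 0.81 × sin 56° = 0.672 m/s.
The flow acts along the bank and has no component across it.
Time = 324 / 0.672 = 482.487 s.

482 s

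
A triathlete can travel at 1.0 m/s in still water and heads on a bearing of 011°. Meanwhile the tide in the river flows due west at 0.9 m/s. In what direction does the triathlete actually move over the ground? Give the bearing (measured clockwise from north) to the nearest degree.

Taking east as x and north as y: velocity relative to the water = (0.191, 0.982) m/s; the water relative to ground = (-0.900, 0.000) m/s.
Velocity relative to ground = (0.191, 0.982) + (-0.900, 0.000) = (-0.709, 0.982) m/s.
Bearing = atan2(-0.71, 0.98) = 324.15° clockwise from north.

324°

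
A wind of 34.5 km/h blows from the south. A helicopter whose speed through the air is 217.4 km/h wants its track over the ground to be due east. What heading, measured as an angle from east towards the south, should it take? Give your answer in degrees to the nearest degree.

The wind pushes perpendicular to the desired track; the heading must have a component into the wind equal to 34.5 km/h: 217.4 sin θ = 34.5.
sin θ = 0.1587, so θ = 9.131°.

9°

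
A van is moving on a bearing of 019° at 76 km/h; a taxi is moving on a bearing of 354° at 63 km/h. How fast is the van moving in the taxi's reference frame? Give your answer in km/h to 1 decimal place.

Taking east as x and north as y: van velocity = (24.743, 71.859) km/h; taxi velocity = (-6.585, 62.655) km/h.
Velocity of van relative to taxi = (24.743, 71.859) − (-6.585, 62.655) = (31.328, 9.205) km/h.
Magnitude = |(31.328, 9.205)| = 32.653 km/h.

32.7 km/h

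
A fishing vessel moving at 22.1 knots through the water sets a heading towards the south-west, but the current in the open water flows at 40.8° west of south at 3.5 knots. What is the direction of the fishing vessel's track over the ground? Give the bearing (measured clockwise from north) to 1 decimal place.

Taking east as x and north as y: velocity relative to the water = (-15.627, -15.627) knots; the water relative to ground = (-2.287, -2.649) knots.
Velocity relative to ground = (-15.627, -15.627) + (-2.287, -2.649) = (-17.914, -18.277) knots.
Bearing = atan2(-17.91, -18.28) = 224.43° clockwise from north.

224.4°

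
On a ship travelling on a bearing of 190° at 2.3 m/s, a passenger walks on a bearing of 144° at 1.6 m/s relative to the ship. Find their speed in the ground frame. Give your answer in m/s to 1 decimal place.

3.6 m/s

Taking east as x and north as y: ship velocity = (-0.399, -2.265) m/s; passenger velocity relative to ship = (0.940, -1.294) m/s.
Velocity relative to ground = (-0.399, -2.265) + (0.940, -1.294) = (0.541, -3.559) m/s.
Speed = |(0.541, -3.559)| = 3.600 m/s.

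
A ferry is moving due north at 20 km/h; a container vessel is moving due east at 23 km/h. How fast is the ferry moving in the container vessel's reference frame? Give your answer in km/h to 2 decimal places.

30.48 km/h

Taking east as x and north as y: ferry velocity = (0.000, 20.000) km/h; container vessel velocity = (23.000, 0.000) km/h.
Velocity of ferry relative to container vessel = (0.000, 20.000) − (23.000, 0.000) = (-23.000, 20.000) km/h.
Magnitude = |(-23.000, 20.000)| = 30.480 km/h.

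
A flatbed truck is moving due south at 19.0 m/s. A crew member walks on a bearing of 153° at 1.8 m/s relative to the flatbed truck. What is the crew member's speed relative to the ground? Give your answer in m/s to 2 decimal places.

Taking east as x and north as y: flatbed truck velocity = (0.000, -19.000) m/s; crew member velocity relative to flatbed truck = (0.817, -1.604) m/s.
Velocity relative to ground = (0.000, -19.000) + (0.817, -1.604) = (0.817, -20.604) m/s.
Speed = |(0.817, -20.604)| = 20.620 m/s.

20.62 m/s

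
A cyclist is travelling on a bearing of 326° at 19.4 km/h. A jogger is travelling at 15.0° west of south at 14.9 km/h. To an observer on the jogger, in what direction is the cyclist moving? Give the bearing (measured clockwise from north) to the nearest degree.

347°

Taking east as x and north as y: cyclist velocity = (-10.848, 16.083) km/h; jogger velocity = (-3.856, -14.392) km/h.
Velocity of cyclist relative to jogger = (-10.848, 16.083) − (-3.856, -14.392) = (-6.992, 30.476) km/h.
Bearing = atan2(-6.99, 30.48) = 347.08° clockwise from north.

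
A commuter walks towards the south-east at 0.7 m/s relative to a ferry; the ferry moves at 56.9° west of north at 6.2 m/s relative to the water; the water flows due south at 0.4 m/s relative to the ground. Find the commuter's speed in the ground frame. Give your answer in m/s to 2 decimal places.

In east/north components (m/s): commuter relative to ferry = (0.495, -0.495); ferry relative to water = (-5.194, 3.386); water relative to ground = (0.000, -0.400).
Sum = (-4.699, 2.491) m/s.
Speed = |(-4.699, 2.491)| = 5.318 m/s.

5.32 m/s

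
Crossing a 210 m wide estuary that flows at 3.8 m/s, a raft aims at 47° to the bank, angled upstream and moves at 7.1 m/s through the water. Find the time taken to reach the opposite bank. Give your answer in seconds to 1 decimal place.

40.4 s

The component of the raft's velocity perpendicular to the bank is 7.1 × sin 47° = 5.193 m/s.
The current is parallel to the bank, so it does not affect the crossing time.
Time = 210 / 5.193 = 40.442 s.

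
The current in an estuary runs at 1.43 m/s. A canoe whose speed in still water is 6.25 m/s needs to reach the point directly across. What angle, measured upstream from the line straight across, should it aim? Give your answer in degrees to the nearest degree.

To cancel the current, the upstream component of the canoe's velocity must equal the flow: 6.25 sin θ = 1.43.
sin θ = 1.43 / 6.25 = 0.2288.
θ = arcsin(0.2288) = 13.226°.

13°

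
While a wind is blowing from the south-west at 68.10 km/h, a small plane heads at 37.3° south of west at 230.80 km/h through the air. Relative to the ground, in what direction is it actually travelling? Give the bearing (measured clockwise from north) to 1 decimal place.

235.9°

Taking east as x and north as y: velocity relative to the air = (-183.595, -139.862) km/h; the air relative to ground = (48.154, 48.154) km/h.
Velocity relative to ground = (-183.595, -139.862) + (48.154, 48.154) = (-135.441, -91.708) km/h.
Bearing = atan2(-135.44, -91.71) = 235.90° clockwise from north.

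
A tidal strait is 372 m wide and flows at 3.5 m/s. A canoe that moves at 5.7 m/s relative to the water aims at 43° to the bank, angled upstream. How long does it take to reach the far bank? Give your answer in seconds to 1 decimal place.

The component of the canoe's velocity perpendicular to the bank is 5.7 × sin 43° = 3.887 m/s.
The flow acts along the bank and has no component across it.
Time = 372 / 3.887 = 95.694 s.

95.7 s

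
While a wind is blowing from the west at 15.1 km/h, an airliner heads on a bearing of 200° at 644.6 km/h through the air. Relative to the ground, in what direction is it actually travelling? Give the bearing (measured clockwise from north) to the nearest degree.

199°

Taking east as x and north as y: velocity relative to the air = (-220.466, -605.726) km/h; the air relative to ground = (15.100, 0.000) km/h.
Velocity relative to ground = (-220.466, -605.726) + (15.100, 0.000) = (-205.366, -605.726) km/h.
Bearing = atan2(-205.37, -605.73) = 198.73° clockwise from north.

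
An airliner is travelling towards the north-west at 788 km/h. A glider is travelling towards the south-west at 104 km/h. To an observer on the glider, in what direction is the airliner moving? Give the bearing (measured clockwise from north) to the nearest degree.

323°

Taking east as x and north as y: airliner velocity = (-557.200, 557.200) km/h; glider velocity = (-73.539, -73.539) km/h.
Velocity of airliner relative to glider = (-557.200, 557.200) − (-73.539, -73.539) = (-483.661, 630.739) km/h.
Bearing = atan2(-483.66, 630.74) = 322.52° clockwise from north.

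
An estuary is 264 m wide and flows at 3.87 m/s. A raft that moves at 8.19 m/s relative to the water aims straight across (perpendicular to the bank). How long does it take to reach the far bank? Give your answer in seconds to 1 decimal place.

32.2 s

The component of the raft's velocity perpendicular to the bank is 8.19 m/s.
Only the cross-stream component determines the crossing time; the current contributes nothing perpendicular to the bank.
Time = 264 / 8.190 = 32.234 s.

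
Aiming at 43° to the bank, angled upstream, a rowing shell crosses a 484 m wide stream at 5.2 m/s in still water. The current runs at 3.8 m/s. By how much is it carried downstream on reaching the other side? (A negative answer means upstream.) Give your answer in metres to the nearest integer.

Perpendicular speed = 3.546 m/s; crossing time = 484 / 3.546 = 136.477 s.
Net downstream speed = -0.003 m/s.
Drift = -0.003 × 136.477 = -0.415 m (upstream).

-0 m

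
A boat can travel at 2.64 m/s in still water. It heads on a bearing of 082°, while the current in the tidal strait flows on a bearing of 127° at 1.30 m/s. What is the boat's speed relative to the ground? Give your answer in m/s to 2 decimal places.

Taking east as x and north as y: velocity relative to the water = (2.614, 0.367) m/s; the water relative to ground = (1.038, -0.782) m/s.
Velocity relative to ground = (2.614, 0.367) + (1.038, -0.782) = (3.653, -0.415) m/s.
Speed = |(3.653, -0.415)| = 3.676 m/s.

3.68 m/s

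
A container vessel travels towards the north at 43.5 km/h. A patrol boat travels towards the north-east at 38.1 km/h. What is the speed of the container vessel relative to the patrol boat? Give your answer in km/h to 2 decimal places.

Taking east as x and north as y: container vessel velocity = (0.000, 43.500) km/h; patrol boat velocity = (26.941, 26.941) km/h.
Velocity of container vessel relative to patrol boat = (0.000, 43.500) − (26.941, 26.941) = (-26.941, 16.559) km/h.
Magnitude = |(-26.941, 16.559)| = 31.623 km/h.

31.62 km/h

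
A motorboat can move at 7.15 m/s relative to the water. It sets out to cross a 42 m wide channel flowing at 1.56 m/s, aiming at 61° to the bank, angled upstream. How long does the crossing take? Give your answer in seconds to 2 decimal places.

6.72 s

The component of the motorboat's velocity perpendicular to the bank is 7.15 × sin 61° = 6.254 m/s.
The flow acts along the bank and has no component across it.
Time = 42 / 6.254 = 6.716 s.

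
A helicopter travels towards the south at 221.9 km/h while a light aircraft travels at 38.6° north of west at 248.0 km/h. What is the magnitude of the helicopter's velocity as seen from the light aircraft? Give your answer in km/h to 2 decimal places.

423.57 km/h

Taking east as x and north as y: helicopter velocity = (0.000, -221.900) km/h; light aircraft velocity = (-193.817, 154.722) km/h.
Velocity of helicopter relative to light aircraft = (0.000, -221.900) − (-193.817, 154.722) = (193.817, -376.622) km/h.
Magnitude = |(193.817, -376.622)| = 423.567 km/h.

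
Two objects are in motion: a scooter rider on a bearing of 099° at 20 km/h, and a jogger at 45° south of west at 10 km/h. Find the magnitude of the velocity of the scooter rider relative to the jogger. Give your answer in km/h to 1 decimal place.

Taking east as x and north as y: scooter rider velocity = (19.754, -3.129) km/h; jogger velocity = (-7.071, -7.071) km/h.
Velocity of scooter rider relative to jogger = (19.754, -3.129) − (-7.071, -7.071) = (26.825, 3.942) km/h.
Magnitude = |(26.825, 3.942)| = 27.113 km/h.

27.1 km/h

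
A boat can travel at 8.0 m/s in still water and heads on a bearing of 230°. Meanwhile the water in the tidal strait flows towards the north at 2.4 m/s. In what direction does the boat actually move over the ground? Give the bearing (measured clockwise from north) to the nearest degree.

Taking east as x and north as y: velocity relative to the water = (-6.128, -5.142) m/s; the water relative to ground = (0.000, 2.400) m/s.
Velocity relative to ground = (-6.128, -5.142) + (0.000, 2.400) = (-6.128, -2.742) m/s.
Bearing = atan2(-6.13, -2.74) = 245.89° clockwise from north.

246°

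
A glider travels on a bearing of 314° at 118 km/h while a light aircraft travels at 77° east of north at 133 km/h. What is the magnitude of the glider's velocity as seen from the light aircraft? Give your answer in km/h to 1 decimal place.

220.7 km/h

Taking east as x and north as y: glider velocity = (-84.882, 81.970) km/h; light aircraft velocity = (129.591, 29.918) km/h.
Velocity of glider relative to light aircraft = (-84.882, 81.970) − (129.591, 29.918) = (-214.473, 52.051) km/h.
Magnitude = |(-214.473, 52.051)| = 220.699 km/h.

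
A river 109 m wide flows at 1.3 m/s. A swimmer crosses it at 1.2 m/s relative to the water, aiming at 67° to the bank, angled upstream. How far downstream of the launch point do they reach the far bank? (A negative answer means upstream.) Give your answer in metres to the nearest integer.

Perpendicular speed = 1.105 m/s; crossing time = 109 / 1.105 = 98.678 s.
Net downstream speed = 0.831 m/s.
Drift = 0.831 × 98.678 = 82.013 m (downstream).

82 m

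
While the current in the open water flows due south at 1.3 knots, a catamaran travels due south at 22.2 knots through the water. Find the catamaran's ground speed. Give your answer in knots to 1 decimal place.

23.5 knots

Taking east as x and north as y: velocity relative to the water = (0.000, -22.200) knots; the water relative to ground = (0.000, -1.300) knots.
Velocity relative to ground = (0.000, -22.200) + (0.000, -1.300) = (0.000, -23.500) knots.
Speed = |(0.000, -23.500)| = 23.500 knots.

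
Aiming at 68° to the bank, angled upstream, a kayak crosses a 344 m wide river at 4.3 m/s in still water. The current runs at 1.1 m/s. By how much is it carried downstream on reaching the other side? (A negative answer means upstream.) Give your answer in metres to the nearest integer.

Perpendicular speed = 3.987 m/s; crossing time = 344 / 3.987 = 86.283 s.
Net downstream speed = -0.511 m/s.
Drift = -0.511 × 86.283 = -44.074 m (upstream).

-44 m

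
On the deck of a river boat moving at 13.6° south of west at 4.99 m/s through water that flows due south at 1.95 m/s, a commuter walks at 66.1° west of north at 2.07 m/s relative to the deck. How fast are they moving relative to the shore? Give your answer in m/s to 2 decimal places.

In east/north components (m/s): commuter relative to river boat = (-1.893, 0.839); river boat relative to water = (-4.850, -1.173); water relative to ground = (0.000, -1.950).
Sum = (-6.743, -2.285) m/s.
Speed = |(-6.743, -2.285)| = 7.119 m/s.

7.12 m/s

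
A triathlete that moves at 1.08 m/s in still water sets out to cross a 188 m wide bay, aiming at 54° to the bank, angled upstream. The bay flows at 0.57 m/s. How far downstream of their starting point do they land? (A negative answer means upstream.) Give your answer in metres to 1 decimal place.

-13.9 m

Perpendicular speed = 0.874 m/s; crossing time = 188 / 0.874 = 215.167 s.
Net downstream speed = -0.065 m/s.
Drift = -0.065 × 215.167 = -13.945 m (upstream).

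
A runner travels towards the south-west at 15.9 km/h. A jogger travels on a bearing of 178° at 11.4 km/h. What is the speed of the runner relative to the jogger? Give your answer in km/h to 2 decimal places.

Taking east as x and north as y: runner velocity = (-11.243, -11.243) km/h; jogger velocity = (0.398, -11.393) km/h.
Velocity of runner relative to jogger = (-11.243, -11.243) − (0.398, -11.393) = (-11.641, 0.150) km/h.
Magnitude = |(-11.641, 0.150)| = 11.642 km/h.

11.64 km/h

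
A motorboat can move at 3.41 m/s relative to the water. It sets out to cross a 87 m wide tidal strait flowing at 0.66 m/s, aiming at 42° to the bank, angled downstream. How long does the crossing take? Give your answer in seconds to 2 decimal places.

The component of the motorboat's velocity perpendicular to the bank is 3.41 × sin 42° = 2.282 m/s.
The flow acts along the bank and has no component across it.
Time = 87 / 2.282 = 38.129 s.

38.13 s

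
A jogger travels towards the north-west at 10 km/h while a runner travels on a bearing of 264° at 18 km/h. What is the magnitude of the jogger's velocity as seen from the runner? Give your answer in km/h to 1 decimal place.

14.1 km/h

Taking east as x and north as y: jogger velocity = (-7.071, 7.071) km/h; runner velocity = (-17.901, -1.882) km/h.
Velocity of jogger relative to runner = (-7.071, 7.071) − (-17.901, -1.882) = (10.830, 8.953) km/h.
Magnitude = |(10.830, 8.953)| = 14.052 km/h.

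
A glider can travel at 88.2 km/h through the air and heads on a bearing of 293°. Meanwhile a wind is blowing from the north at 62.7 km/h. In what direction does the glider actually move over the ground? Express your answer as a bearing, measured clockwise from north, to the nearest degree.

251°

Taking east as x and north as y: velocity relative to the air = (-81.189, 34.462) km/h; the air relative to ground = (0.000, -62.700) km/h.
Velocity relative to ground = (-81.189, 34.462) + (0.000, -62.700) = (-81.189, -28.238) km/h.
Bearing = atan2(-81.19, -28.24) = 250.82° clockwise from north.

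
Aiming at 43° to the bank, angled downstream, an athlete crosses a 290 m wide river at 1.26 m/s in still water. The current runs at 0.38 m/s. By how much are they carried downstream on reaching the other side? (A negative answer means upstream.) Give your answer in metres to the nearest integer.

Perpendicular speed = 0.859 m/s; crossing time = 290 / 0.859 = 337.477 s.
Net downstream speed = 1.302 m/s.
Drift = 1.302 × 337.477 = 439.228 m (downstream).

439 m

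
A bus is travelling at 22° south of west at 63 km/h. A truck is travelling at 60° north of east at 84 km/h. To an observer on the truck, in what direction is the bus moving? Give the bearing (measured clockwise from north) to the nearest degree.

226°

Taking east as x and north as y: bus velocity = (-58.413, -23.600) km/h; truck velocity = (42.000, 72.746) km/h.
Velocity of bus relative to truck = (-58.413, -23.600) − (42.000, 72.746) = (-100.413, -96.346) km/h.
Bearing = atan2(-100.41, -96.35) = 226.18° clockwise from north.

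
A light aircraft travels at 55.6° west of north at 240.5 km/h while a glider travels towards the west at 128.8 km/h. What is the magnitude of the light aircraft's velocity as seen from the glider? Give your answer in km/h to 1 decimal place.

152.7 km/h

Taking east as x and north as y: light aircraft velocity = (-198.440, 135.875) km/h; glider velocity = (-128.800, 0.000) km/h.
Velocity of light aircraft relative to glider = (-198.440, 135.875) − (-128.800, 0.000) = (-69.640, 135.875) km/h.
Magnitude = |(-69.640, 135.875)| = 152.681 km/h.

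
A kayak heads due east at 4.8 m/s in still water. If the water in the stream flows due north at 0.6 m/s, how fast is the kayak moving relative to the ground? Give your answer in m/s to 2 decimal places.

4.84 m/s

Taking east as x and north as y: velocity relative to the water = (4.800, 0.000) m/s; the water relative to ground = (0.000, 0.600) m/s.
Velocity relative to ground = (4.800, 0.000) + (0.000, 0.600) = (4.800, 0.600) m/s.
Speed = |(4.800, 0.600)| = 4.837 m/s.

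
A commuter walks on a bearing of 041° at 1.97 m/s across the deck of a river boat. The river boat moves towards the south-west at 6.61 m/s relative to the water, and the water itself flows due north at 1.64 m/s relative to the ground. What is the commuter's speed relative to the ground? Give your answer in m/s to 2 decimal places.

In east/north components (m/s): commuter relative to river boat = (1.292, 1.487); river boat relative to water = (-4.674, -4.674); water relative to ground = (0.000, 1.640).
Sum = (-3.382, -1.547) m/s.
Speed = |(-3.382, -1.547)| = 3.719 m/s.

3.72 m/s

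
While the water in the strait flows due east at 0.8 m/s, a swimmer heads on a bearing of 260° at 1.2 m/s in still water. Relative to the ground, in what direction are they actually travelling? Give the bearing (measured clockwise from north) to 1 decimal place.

Taking east as x and north as y: velocity relative to the water = (-1.182, -0.208) m/s; the water relative to ground = (0.800, 0.000) m/s.
Velocity relative to ground = (-1.182, -0.208) + (0.800, 0.000) = (-0.382, -0.208) m/s.
Bearing = atan2(-0.38, -0.21) = 241.37° clockwise from north.

241.4°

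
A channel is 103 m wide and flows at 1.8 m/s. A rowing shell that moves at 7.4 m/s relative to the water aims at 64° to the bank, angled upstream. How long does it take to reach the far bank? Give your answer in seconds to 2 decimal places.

The component of the rowing shell's velocity perpendicular to the bank is 7.4 × sin 64° = 6.651 m/s.
Only the cross-stream component determines the crossing time; the current contributes nothing perpendicular to the bank.
Time = 103 / 6.651 = 15.486 s.

15.49 s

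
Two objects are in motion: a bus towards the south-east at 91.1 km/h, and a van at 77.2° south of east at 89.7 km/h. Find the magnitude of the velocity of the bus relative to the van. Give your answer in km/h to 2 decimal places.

Taking east as x and north as y: bus velocity = (64.417, -64.417) km/h; van velocity = (19.873, -87.471) km/h.
Velocity of bus relative to van = (64.417, -64.417) − (19.873, -87.471) = (44.545, 23.053) km/h.
Magnitude = |(44.545, 23.053)| = 50.157 km/h.

50.16 km/h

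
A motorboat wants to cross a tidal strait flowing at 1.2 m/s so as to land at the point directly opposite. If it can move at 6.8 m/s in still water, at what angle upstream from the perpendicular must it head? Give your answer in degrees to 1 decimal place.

To cancel the current, the upstream component of the motorboat's velocity must equal the flow: 6.8 sin θ = 1.2.
sin θ = 1.2 / 6.8 = 0.1765.
θ = arcsin(0.1765) = 10.164°.

10.2°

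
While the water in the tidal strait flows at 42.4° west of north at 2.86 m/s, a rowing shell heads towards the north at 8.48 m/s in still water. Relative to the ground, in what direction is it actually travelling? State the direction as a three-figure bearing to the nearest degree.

350°

Taking east as x and north as y: velocity relative to the water = (0.000, 8.480) m/s; the water relative to ground = (-1.929, 2.112) m/s.
Velocity relative to ground = (0.000, 8.480) + (-1.929, 2.112) = (-1.929, 10.592) m/s.
Bearing = atan2(-1.93, 10.59) = 349.68° clockwise from north.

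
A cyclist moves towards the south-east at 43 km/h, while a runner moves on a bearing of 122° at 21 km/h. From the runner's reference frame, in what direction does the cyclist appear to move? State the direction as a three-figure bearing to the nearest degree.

Taking east as x and north as y: cyclist velocity = (30.406, -30.406) km/h; runner velocity = (17.809, -11.128) km/h.
Velocity of cyclist relative to runner = (30.406, -30.406) − (17.809, -11.128) = (12.597, -19.277) km/h.
Bearing = atan2(12.60, -19.28) = 146.84° clockwise from north.

147°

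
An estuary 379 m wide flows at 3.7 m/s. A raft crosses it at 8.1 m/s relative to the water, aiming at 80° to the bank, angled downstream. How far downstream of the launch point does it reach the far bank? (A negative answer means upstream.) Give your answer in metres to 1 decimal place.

242.6 m

Perpendicular speed = 7.977 m/s; crossing time = 379 / 7.977 = 47.512 s.
Net downstream speed = 5.107 m/s.
Drift = 5.107 × 47.512 = 242.622 m (downstream).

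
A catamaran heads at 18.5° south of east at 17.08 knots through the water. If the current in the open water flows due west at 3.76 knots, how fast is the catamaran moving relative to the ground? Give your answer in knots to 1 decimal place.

Taking east as x and north as y: velocity relative to the water = (16.197, -5.420) knots; the water relative to ground = (-3.760, 0.000) knots.
Velocity relative to ground = (16.197, -5.420) + (-3.760, 0.000) = (12.437, -5.420) knots.
Speed = |(12.437, -5.420)| = 13.567 knots.

13.6 knots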